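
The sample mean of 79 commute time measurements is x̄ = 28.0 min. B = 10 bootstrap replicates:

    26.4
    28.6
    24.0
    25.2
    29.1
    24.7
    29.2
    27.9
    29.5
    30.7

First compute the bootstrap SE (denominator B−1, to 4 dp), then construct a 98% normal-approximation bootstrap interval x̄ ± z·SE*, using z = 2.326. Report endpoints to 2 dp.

Mean of replicates = 27.5300; sum of squared deviations = 47.6410; SE* = √(47.6410/9) = 2.3007
Margin = 2.326 × 2.3007 = 5.351
Interval: 28.0 ± 5.351

(22.65, 33.35)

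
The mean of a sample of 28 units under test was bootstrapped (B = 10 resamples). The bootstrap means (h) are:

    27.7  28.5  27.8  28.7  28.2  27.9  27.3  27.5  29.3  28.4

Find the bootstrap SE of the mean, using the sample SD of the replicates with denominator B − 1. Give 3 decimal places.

Bootstrap SE is the standard deviation of the 10 replicate means.
Mean of replicates: (27.7 + 28.5 + 27.8 + 28.7 + 28.2 + 27.9 + 27.3 + 27.5 + 29.3 + 28.4) / 10 = 281.3000 / 10 = 28.1300
Sum of squared deviations: (−0.4300)² + (+0.3700)² + (−0.3300)² + (+0.5700)² + (+0.0700)² + (−0.2300)² + (−0.8300)² + (−0.6300)² + (+1.1700)² + (+0.2700)² = 3.3410
Variance = 3.3410 / 9 = 0.3712
SE* = √0.3712

SE* = 0.609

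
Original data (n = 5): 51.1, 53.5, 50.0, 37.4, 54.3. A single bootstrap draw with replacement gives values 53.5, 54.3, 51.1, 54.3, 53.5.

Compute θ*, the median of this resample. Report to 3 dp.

Sorted: 51.1, 53.5, 53.5, 54.3, 54.3
Median = middle value = 53.500

θ* = 53.500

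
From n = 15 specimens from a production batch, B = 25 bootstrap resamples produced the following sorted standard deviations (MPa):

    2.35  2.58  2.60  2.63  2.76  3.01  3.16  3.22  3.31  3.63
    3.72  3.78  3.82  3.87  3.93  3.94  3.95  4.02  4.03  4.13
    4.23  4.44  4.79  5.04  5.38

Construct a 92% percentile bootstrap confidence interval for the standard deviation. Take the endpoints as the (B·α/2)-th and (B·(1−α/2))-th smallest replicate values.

α = 0.08; lower rank = 25 × 0.040 = 1; upper rank = 25 × 0.960 = 24.
The 1st smallest replicate is 2.35; the 24th is 5.04.

(2.35, 5.04)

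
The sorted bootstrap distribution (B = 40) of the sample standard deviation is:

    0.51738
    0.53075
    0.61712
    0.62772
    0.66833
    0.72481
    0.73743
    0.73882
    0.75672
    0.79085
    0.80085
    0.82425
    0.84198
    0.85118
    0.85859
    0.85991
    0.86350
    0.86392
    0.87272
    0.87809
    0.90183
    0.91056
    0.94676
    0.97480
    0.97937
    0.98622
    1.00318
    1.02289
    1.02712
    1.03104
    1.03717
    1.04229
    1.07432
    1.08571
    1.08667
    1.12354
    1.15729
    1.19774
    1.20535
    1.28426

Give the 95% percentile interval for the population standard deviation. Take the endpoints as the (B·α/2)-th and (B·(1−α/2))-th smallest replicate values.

α = 0.05; lower rank = 40 × 0.025 = 1; upper rank = 40 × 0.975 = 39.
The 1st smallest replicate is 0.51738; the 39th is 1.20535.

(0.51738, 1.20535)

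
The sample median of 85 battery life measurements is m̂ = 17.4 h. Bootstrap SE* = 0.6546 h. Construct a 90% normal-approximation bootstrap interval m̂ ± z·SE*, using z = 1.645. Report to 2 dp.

Margin = 1.645 × 0.6546 = 1.077
Interval: 17.4 ± 1.077

(16.32, 18.48)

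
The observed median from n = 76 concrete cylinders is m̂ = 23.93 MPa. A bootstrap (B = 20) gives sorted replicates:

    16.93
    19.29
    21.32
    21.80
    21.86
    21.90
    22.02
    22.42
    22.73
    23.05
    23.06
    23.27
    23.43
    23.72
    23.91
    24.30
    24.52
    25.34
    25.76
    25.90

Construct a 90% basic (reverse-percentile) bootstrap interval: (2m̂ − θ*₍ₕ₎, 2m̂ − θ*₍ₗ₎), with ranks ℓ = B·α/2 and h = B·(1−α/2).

(22.10, 30.93)

Percentile endpoints at ranks 1 and 19: θ*₍1₎ = 16.93, θ*₍19₎ = 25.76.
Basic interval reflects these around m̂:
  lower = 2 × 23.93 − 25.76 = 22.10
  upper = 2 × 23.93 − 16.93 = 30.93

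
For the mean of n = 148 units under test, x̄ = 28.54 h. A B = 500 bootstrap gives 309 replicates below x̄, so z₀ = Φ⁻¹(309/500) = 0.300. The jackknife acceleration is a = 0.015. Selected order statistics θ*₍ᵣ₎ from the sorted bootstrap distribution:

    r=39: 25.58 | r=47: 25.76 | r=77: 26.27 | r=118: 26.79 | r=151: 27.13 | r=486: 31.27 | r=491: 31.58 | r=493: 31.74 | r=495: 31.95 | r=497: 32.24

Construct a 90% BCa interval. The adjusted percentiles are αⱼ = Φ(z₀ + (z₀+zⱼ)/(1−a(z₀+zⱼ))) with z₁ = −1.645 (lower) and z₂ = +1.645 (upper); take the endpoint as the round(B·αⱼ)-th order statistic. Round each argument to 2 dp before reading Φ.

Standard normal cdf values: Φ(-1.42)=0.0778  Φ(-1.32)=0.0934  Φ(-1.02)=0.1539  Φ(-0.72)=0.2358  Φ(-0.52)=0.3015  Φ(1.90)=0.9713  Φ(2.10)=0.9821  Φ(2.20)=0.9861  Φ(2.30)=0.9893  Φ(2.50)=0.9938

Lower: z₀ + z₁ = 0.300 + (-1.645) = -1.345; 1 − a(z₀+z₁) = 1 − (0.015)(-1.345) = 1.0202; argument = 0.300 + (-1.345)/1.0202 = -1.0184 → -1.02.
α₁ = Φ(-1.02) = 0.1539; rank = round(500 × 0.1539) = 77; θ*₍77₎ = 26.27.
Upper: z₀ + z₂ = 1.945; 1 − a(z₀+z₂) = 0.9708; argument = 2.3035 → 2.30; α₂ = 0.9893; rank = 495; θ*₍495₎ = 31.95.

(26.27, 31.95)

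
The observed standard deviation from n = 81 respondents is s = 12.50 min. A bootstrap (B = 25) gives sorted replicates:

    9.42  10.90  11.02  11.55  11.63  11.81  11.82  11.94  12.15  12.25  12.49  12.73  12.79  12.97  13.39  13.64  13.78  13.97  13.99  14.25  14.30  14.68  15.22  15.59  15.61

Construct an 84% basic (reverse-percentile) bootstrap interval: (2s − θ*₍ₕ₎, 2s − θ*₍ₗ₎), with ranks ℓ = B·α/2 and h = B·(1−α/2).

Percentile endpoints at ranks 2 and 23: θ*₍2₎ = 10.90, θ*₍23₎ = 15.22.
Basic interval reflects these around s:
  lower = 2 × 12.50 − 15.22 = 9.78
  upper = 2 × 12.50 − 10.90 = 14.10

(9.78, 14.10)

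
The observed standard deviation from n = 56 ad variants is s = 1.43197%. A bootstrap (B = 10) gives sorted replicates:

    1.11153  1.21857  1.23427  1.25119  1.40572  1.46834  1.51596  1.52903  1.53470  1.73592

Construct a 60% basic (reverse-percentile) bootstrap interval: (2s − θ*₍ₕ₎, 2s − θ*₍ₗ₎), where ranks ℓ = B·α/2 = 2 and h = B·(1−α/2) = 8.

Percentile endpoints at ranks 2 and 8: θ*₍2₎ = 1.21857, θ*₍8₎ = 1.52903.
Basic interval reflects these around s:
  lower = 2 × 1.43197 − 1.52903 = 1.33491
  upper = 2 × 1.43197 − 1.21857 = 1.64537

(1.33491, 1.64537)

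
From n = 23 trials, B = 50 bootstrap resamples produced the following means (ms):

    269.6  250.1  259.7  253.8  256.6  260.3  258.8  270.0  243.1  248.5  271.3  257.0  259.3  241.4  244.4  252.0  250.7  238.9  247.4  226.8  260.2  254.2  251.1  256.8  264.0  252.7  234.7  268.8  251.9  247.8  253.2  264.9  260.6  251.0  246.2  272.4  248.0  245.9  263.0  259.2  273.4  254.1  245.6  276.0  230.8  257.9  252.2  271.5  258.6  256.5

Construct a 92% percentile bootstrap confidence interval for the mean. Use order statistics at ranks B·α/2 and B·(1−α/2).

(230.8, 272.4)

Sorted replicates: 226.8, 230.8, 234.7, 238.9, 241.4, 243.1, 244.4, 245.6, 245.9, 246.2, 247.4, 247.8, 248.0, 248.5, 250.1, 250.7, 251.0, 251.1, 251.9, 252.0, 252.2, 252.7, 253.2, 253.8, 254.1, 254.2, 256.5, 256.6, 256.8, 257.0, 257.9, 258.6, 258.8, 259.2, 259.3, 259.7, 260.2, 260.3, 260.6, 263.0, 264.0, 264.9, 268.8, 269.6, 270.0, 271.3, 271.5, 272.4, 273.4, 276.0
α = 0.08; lower rank = 50 × 0.040 = 2; upper rank = 50 × 0.960 = 48.
The 2nd smallest replicate is 230.8; the 48th is 272.4.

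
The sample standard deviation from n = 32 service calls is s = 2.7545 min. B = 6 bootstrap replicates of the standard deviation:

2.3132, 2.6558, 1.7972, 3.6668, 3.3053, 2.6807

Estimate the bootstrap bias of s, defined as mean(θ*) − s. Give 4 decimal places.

bias = −0.0180

mean(θ*) = (2.3132 + 2.6558 + 1.7972 + 3.6668 + 3.3053 + 2.6807) / 6 = 2.73650
bias = 2.73650 − 2.7545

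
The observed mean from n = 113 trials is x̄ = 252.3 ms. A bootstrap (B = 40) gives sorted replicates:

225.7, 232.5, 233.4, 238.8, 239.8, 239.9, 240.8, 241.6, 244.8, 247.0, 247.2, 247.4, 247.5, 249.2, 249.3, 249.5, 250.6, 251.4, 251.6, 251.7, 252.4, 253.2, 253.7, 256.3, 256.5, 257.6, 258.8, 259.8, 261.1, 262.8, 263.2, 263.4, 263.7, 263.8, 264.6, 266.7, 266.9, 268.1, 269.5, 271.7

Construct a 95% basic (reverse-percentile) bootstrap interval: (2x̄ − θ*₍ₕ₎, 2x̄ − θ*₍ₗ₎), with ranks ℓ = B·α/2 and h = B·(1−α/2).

(235.1, 278.9)

Percentile endpoints at ranks 1 and 39: θ*₍1₎ = 225.7, θ*₍39₎ = 269.5.
Basic interval reflects these around x̄:
  lower = 2 × 252.3 − 269.5 = 235.1
  upper = 2 × 252.3 − 225.7 = 278.9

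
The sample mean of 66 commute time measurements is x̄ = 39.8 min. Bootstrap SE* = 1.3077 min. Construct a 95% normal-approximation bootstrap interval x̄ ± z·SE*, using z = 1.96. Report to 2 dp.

Margin = 1.96 × 1.3077 = 2.563
Interval: 39.8 ± 2.563

(37.24, 42.36)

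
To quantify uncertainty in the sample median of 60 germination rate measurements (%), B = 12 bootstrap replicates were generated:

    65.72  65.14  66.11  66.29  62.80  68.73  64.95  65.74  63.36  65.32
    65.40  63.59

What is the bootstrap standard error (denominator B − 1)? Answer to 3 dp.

SE* = 1.562

Bootstrap SE is the standard deviation of the 12 replicate medians.
Mean of replicates: (65.72 + 65.14 + 66.11 + 66.29 + 62.80 + 68.73 + 64.95 + 65.74 + 63.36 + 65.32 + 65.40 + 63.59) / 12 = 783.1500 / 12 = 65.2625
Sum of squared deviations: (+0.4575)² + (−0.1225)² + (+0.8475)² + (+1.0275)² + (−2.4625)² + (+3.4675)² + (−0.3125)² + (+0.4775)² + (−1.9025)² + (+0.0575)² + (+0.1375)² + (−1.6725)² = 26.8504
Variance = 26.8504 / 11 = 2.4409
SE* = √2.4409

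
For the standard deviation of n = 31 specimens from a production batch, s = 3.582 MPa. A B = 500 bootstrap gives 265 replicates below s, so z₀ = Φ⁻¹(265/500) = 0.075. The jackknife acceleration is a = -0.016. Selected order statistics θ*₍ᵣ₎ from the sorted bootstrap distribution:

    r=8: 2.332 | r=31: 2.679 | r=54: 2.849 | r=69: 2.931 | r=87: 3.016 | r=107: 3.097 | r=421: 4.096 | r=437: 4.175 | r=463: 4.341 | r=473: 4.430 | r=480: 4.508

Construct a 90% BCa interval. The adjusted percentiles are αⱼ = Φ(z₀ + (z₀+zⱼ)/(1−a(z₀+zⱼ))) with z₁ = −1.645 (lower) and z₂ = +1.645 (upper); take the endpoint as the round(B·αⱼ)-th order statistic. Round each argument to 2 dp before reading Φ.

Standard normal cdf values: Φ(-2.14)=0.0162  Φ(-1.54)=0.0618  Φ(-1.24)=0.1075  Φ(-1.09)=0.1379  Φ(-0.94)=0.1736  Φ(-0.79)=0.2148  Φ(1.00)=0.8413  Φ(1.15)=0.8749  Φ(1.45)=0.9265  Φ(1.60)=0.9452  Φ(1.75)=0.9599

(2.679, 4.508)

Lower: z₀ + z₁ = 0.075 + (-1.645) = -1.570; 1 − a(z₀+z₁) = 1 − (-0.016)(-1.570) = 0.9749; argument = 0.075 + (-1.570)/0.9749 = -1.5355 → -1.54.
α₁ = Φ(-1.54) = 0.0618; rank = round(500 × 0.0618) = 31; θ*₍31₎ = 2.679.
Upper: z₀ + z₂ = 1.720; 1 − a(z₀+z₂) = 1.0275; argument = 1.7489 → 1.75; α₂ = 0.9599; rank = 480; θ*₍480₎ = 4.508.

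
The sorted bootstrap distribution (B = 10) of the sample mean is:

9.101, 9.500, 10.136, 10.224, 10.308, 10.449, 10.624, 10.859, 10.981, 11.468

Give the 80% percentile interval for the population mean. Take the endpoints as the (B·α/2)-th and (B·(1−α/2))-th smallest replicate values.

α = 0.20; lower rank = 10 × 0.100 = 1; upper rank = 10 × 0.900 = 9.
The 1st smallest replicate is 9.101; the 9th is 10.981.

(9.101, 10.981)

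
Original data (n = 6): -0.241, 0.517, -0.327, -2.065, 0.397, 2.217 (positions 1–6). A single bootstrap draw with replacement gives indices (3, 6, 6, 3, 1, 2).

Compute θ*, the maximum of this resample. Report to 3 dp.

Resample values: -0.327, 2.217, 2.217, -0.327, -0.241, 0.517.
Maximum = 2.217

θ* = 2.217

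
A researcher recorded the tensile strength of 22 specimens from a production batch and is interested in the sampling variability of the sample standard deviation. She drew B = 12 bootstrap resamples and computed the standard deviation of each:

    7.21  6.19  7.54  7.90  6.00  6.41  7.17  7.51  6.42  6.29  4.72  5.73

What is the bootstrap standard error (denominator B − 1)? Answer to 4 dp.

SE* = 0.9086

Bootstrap SE is the standard deviation of the 12 replicate standard deviations.
Mean of replicates: (7.21 + 6.19 + 7.54 + 7.90 + 6.00 + 6.41 + 7.17 + 7.51 + 6.42 + 6.29 + 4.72 + 5.73) / 12 = 79.09000 / 12 = 6.59083
Sum of squared deviations: (+0.61917)² + (−0.40083)² + (+0.94917)² + (+1.30917)² + (−0.59083)² + (−0.18083)² + (+0.57917)² + (+0.91917)² + (−0.17083)² + (−0.30083)² + (−1.87083)² + (−0.86083)² = 9.08169
Variance = 9.08169 / 11 = 0.82561
SE* = √0.82561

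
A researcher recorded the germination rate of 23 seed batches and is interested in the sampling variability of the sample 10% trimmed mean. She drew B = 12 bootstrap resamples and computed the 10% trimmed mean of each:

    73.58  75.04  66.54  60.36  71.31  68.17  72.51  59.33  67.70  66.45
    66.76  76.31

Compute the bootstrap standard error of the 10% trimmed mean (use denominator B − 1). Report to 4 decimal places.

SE* = 5.3544

Bootstrap SE is the standard deviation of the 12 replicate 10% trimmed means.
Mean of replicates: (73.58 + 75.04 + 66.54 + 60.36 + 71.31 + 68.17 + 72.51 + 59.33 + 67.70 + 66.45 + 66.76 + 76.31) / 12 = 824.06000 / 12 = 68.67167
Sum of squared deviations: (+4.90833)² + (+6.36833)² + (−2.13167)² + (−8.31167)² + (+2.63833)² + (−0.50167)² + (+3.83833)² + (−9.34167)² + (−0.97167)² + (−2.22167)² + (−1.91167)² + (+7.63833)² = 315.36577
Variance = 315.36577 / 11 = 28.66962
SE* = √28.66962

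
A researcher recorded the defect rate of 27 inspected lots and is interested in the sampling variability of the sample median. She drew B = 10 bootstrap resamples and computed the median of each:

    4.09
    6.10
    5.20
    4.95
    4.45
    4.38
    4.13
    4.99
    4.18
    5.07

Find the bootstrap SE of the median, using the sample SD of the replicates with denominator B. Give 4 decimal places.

SE* = 0.5997

Bootstrap SE is the standard deviation of the 10 replicate medians.
Mean of replicates: (4.09 + 6.10 + 5.20 + 4.95 + 4.45 + 4.38 + 4.13 + 4.99 + 4.18 + 5.07) / 10 = 47.54000 / 10 = 4.75400
Sum of squared deviations: (−0.66400)² + (+1.34600)² + (+0.44600)² + (+0.19600)² + (−0.30400)² + (−0.37400)² + (−0.62400)² + (+0.23600)² + (−0.57400)² + (+0.31600)² = 3.59664
Variance = 3.59664 / 10 = 0.35966
SE* = √0.35966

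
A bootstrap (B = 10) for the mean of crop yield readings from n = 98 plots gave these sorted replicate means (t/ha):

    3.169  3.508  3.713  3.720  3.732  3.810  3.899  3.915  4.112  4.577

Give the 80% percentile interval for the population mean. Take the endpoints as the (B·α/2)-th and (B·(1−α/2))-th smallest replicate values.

(3.169, 4.112)

α = 0.20; lower rank = 10 × 0.100 = 1; upper rank = 10 × 0.900 = 9.
The 1st smallest replicate is 3.169; the 9th is 4.112.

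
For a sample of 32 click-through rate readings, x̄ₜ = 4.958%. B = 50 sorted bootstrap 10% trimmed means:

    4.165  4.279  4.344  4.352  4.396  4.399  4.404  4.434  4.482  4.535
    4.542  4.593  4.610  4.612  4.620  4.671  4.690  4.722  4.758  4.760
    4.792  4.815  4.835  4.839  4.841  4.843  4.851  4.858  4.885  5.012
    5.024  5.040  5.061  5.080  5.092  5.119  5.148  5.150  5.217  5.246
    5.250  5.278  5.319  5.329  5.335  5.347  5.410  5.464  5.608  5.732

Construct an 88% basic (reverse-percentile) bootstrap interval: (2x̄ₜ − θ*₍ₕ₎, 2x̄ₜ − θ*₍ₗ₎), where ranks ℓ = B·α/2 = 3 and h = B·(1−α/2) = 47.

Percentile endpoints at ranks 3 and 47: θ*₍3₎ = 4.344, θ*₍47₎ = 5.410.
Basic interval reflects these around x̄ₜ:
  lower = 2 × 4.958 − 5.410 = 4.506
  upper = 2 × 4.958 − 4.344 = 5.572

(4.506, 5.572)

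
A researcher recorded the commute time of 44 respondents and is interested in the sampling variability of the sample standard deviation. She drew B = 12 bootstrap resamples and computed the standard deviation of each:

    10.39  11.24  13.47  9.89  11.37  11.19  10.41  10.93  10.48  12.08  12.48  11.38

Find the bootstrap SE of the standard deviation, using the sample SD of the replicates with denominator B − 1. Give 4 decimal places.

Bootstrap SE is the standard deviation of the 12 replicate standard deviations.
Mean of replicates: (10.39 + 11.24 + 13.47 + 9.89 + 11.37 + 11.19 + 10.41 + 10.93 + 10.48 + 12.08 + 12.48 + 11.38) / 12 = 135.31000 / 12 = 11.27583
Sum of squared deviations: (−0.88583)² + (−0.03583)² + (+2.19417)² + (−1.38583)² + (+0.09417)² + (−0.08583)² + (−0.86583)² + (−0.34583)² + (−0.79583)² + (+0.80417)² + (+1.20417)² + (+0.10417)² = 11.14729
Variance = 11.14729 / 11 = 1.01339
SE* = √1.01339

SE* = 1.0067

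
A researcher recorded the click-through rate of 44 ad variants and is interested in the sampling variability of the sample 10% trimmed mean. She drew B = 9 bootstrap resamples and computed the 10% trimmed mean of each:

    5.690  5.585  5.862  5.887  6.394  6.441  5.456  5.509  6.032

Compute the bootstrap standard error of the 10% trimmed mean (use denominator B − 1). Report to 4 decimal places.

SE* = 0.3610

Bootstrap SE is the standard deviation of the 9 replicate 10% trimmed means.
Mean of replicates: (5.690 + 5.585 + 5.862 + 5.887 + 6.394 + 6.441 + 5.456 + 5.509 + 6.032) / 9 = 52.85600 / 9 = 5.87289
Sum of squared deviations: (−0.18289)² + (−0.28789)² + (−0.01089)² + (+0.01411)² + (+0.52111)² + (+0.56811)² + (−0.41689)² + (−0.36389)² + (+0.15911)² = 1.04248
Variance = 1.04248 / 8 = 0.13031
SE* = √0.13031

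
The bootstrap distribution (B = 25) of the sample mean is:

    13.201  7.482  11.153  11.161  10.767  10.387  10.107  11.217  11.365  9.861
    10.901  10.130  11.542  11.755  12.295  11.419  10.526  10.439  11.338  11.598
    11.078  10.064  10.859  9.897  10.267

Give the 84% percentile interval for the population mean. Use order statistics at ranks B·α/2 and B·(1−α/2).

Sorted replicates: 7.482, 9.861, 9.897, 10.064, 10.107, 10.130, 10.267, 10.387, 10.439, 10.526, 10.767, 10.859, 10.901, 11.078, 11.153, 11.161, 11.217, 11.338, 11.365, 11.419, 11.542, 11.598, 11.755, 12.295, 13.201
α = 0.16; lower rank = 25 × 0.080 = 2; upper rank = 25 × 0.920 = 23.
The 2nd smallest replicate is 9.861; the 23rd is 11.755.

(9.861, 11.755)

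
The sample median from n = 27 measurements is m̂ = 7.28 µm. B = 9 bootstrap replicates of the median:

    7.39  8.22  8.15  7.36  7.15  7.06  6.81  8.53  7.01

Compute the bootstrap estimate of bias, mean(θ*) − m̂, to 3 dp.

mean(θ*) = (7.39 + 8.22 + 8.15 + 7.36 + 7.15 + 7.06 + 6.81 + 8.53 + 7.01) / 9 = 7.5200
bias = 7.5200 − 7.28

bias = +0.240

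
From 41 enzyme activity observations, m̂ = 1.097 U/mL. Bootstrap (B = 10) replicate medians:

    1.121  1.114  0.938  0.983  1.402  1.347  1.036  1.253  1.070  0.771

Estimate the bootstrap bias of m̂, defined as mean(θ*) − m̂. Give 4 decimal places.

mean(θ*) = (1.121 + 1.114 + 0.938 + 0.983 + 1.402 + 1.347 + 1.036 + 1.253 + 1.070 + 0.771) / 10 = 1.10350
bias = 1.10350 − 1.097

bias = +0.0065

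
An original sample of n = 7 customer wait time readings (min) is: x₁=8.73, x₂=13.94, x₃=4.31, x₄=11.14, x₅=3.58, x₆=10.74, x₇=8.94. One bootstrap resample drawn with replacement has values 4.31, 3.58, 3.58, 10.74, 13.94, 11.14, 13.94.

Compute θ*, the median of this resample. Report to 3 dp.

θ* = 10.740

Sorted: 3.58, 3.58, 4.31, 10.74, 11.14, 13.94, 13.94
Median = middle value = 10.740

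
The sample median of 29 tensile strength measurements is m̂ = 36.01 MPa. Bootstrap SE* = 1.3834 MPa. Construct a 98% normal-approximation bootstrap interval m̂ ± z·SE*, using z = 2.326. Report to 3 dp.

(32.792, 39.228)

Margin = 2.326 × 1.3834 = 3.2178
Interval: 36.01 ± 3.2178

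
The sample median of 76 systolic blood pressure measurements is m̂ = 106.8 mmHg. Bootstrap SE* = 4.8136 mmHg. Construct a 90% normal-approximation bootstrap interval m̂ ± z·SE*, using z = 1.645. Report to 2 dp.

(98.88, 114.72)

Margin = 1.645 × 4.8136 = 7.918
Interval: 106.8 ± 7.918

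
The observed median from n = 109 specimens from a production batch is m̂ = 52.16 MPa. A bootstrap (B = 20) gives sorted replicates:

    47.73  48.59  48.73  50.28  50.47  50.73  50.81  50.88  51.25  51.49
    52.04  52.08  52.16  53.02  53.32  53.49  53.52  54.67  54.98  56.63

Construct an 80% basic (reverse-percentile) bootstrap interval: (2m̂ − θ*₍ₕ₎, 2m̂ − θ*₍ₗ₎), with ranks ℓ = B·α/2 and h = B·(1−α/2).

(49.65, 55.73)

Percentile endpoints at ranks 2 and 18: θ*₍2₎ = 48.59, θ*₍18₎ = 54.67.
Basic interval reflects these around m̂:
  lower = 2 × 52.16 − 54.67 = 49.65
  upper = 2 × 52.16 − 48.59 = 55.73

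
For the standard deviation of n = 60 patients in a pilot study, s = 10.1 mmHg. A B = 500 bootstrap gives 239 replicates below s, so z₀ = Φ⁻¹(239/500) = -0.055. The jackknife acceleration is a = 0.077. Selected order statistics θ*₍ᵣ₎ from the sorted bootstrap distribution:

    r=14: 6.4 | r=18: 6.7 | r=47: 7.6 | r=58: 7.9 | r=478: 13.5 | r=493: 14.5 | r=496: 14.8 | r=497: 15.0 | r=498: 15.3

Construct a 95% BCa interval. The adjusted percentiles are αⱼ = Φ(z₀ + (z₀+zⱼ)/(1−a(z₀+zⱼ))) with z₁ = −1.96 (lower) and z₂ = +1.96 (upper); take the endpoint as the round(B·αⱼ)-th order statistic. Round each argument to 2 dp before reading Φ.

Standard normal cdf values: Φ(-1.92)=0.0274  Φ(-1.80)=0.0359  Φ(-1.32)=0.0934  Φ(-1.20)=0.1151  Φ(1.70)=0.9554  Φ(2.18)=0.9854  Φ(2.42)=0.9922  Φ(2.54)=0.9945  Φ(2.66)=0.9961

Lower: z₀ + z₁ = -0.055 + (-1.960) = -2.015; 1 − a(z₀+z₁) = 1 − (0.077)(-2.015) = 1.1552; argument = -0.055 + (-2.015)/1.1552 = -1.7994 → -1.80.
α₁ = Φ(-1.80) = 0.0359; rank = round(500 × 0.0359) = 18; θ*₍18₎ = 6.7.
Upper: z₀ + z₂ = 1.905; 1 − a(z₀+z₂) = 0.8533; argument = 2.1775 → 2.18; α₂ = 0.9854; rank = 493; θ*₍493₎ = 14.5.

(6.7, 14.5)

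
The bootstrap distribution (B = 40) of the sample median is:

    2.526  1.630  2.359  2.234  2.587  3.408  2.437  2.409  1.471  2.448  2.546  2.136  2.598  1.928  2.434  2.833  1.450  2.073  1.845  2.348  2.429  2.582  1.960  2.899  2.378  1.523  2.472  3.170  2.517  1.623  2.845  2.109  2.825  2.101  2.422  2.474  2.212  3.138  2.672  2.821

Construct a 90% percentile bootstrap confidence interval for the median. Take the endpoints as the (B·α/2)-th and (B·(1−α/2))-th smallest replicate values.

Sorted replicates: 1.450, 1.471, 1.523, 1.623, 1.630, 1.845, 1.928, 1.960, 2.073, 2.101, 2.109, 2.136, 2.212, 2.234, 2.348, 2.359, 2.378, 2.409, 2.422, 2.429, 2.434, 2.437, 2.448, 2.472, 2.474, 2.517, 2.526, 2.546, 2.582, 2.587, 2.598, 2.672, 2.821, 2.825, 2.833, 2.845, 2.899, 3.138, 3.170, 3.408
α = 0.10; lower rank = 40 × 0.050 = 2; upper rank = 40 × 0.950 = 38.
The 2nd smallest replicate is 1.471; the 38th is 3.138.

(1.471, 3.138)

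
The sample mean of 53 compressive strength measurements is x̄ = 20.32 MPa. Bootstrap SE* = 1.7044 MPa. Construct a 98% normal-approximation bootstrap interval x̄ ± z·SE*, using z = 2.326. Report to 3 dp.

Margin = 2.326 × 1.7044 = 3.9644
Interval: 20.32 ± 3.9644

(16.356, 24.284)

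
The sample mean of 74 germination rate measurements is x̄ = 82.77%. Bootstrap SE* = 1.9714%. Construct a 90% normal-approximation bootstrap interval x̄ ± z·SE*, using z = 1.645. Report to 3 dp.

Margin = 1.645 × 1.9714 = 3.2430
Interval: 82.77 ± 3.2430

(79.527, 86.013)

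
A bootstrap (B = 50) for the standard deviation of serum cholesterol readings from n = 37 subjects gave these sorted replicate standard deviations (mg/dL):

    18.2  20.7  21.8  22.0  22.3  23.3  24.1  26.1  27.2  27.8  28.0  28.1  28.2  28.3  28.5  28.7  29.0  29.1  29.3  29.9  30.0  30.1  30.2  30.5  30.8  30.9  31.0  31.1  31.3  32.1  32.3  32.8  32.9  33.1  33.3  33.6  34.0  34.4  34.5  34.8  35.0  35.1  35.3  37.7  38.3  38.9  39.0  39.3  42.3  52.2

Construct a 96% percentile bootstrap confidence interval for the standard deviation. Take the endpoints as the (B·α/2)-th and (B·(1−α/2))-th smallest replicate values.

(18.2, 42.3)

α = 0.04; lower rank = 50 × 0.020 = 1; upper rank = 50 × 0.980 = 49.
The 1st smallest replicate is 18.2; the 49th is 42.3.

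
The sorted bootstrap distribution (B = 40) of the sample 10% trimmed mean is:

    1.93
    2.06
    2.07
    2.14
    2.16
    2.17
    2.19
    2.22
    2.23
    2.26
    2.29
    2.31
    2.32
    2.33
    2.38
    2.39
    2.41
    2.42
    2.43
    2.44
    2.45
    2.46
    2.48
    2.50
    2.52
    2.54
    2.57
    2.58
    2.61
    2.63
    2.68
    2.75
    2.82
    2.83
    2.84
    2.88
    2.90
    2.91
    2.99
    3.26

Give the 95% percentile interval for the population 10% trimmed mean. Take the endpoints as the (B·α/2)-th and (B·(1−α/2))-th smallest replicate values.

(1.93, 2.99)

α = 0.05; lower rank = 40 × 0.025 = 1; upper rank = 40 × 0.975 = 39.
The 1st smallest replicate is 1.93; the 39th is 2.99.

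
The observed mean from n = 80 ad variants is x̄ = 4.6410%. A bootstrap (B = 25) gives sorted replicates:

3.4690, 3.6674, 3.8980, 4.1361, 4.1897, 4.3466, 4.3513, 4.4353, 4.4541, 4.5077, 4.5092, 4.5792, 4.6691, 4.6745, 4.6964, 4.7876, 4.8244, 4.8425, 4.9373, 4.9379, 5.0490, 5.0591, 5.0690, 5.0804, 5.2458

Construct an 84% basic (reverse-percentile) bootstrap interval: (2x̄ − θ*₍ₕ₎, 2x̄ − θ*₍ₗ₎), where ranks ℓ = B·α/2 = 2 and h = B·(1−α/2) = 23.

Percentile endpoints at ranks 2 and 23: θ*₍2₎ = 3.6674, θ*₍23₎ = 5.0690.
Basic interval reflects these around x̄:
  lower = 2 × 4.6410 − 5.0690 = 4.2130
  upper = 2 × 4.6410 − 3.6674 = 5.6146

(4.2130, 5.6146)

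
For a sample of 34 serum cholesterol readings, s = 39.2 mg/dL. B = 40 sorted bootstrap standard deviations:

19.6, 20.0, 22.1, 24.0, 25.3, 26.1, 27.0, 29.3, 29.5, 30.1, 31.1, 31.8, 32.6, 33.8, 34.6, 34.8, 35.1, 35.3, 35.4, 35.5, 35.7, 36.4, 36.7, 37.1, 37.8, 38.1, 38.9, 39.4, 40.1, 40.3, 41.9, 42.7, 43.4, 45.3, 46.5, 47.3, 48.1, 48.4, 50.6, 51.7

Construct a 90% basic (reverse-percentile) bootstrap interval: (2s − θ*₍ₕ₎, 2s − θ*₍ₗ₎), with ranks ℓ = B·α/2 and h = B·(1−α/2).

Percentile endpoints at ranks 2 and 38: θ*₍2₎ = 20.0, θ*₍38₎ = 48.4.
Basic interval reflects these around s:
  lower = 2 × 39.2 − 48.4 = 30.0
  upper = 2 × 39.2 − 20.0 = 58.4

(30.0, 58.4)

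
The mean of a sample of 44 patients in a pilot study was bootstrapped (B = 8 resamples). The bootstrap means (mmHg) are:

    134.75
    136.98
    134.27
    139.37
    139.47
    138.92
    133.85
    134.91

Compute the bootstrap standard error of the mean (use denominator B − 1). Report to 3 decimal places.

SE* = 2.411

Bootstrap SE is the standard deviation of the 8 replicate means.
Mean of replicates: (134.75 + 136.98 + 134.27 + 139.37 + 139.47 + 138.92 + 133.85 + 134.91) / 8 = 1092.5200 / 8 = 136.5650
Sum of squared deviations: (−1.8150)² + (+0.4150)² + (−2.2950)² + (+2.8050)² + (+2.9050)² + (+2.3550)² + (−2.7150)² + (−1.6550)² = 40.6968
Variance = 40.6968 / 7 = 5.8138
SE* = √5.8138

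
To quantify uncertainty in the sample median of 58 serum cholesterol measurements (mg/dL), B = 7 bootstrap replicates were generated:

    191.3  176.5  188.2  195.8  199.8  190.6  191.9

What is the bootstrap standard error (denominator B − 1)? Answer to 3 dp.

Bootstrap SE is the standard deviation of the 7 replicate medians.
Mean of replicates: (191.3 + 176.5 + 188.2 + 195.8 + 199.8 + 190.6 + 191.9) / 7 = 1334.1000 / 7 = 190.5857
Sum of squared deviations: (+0.7143)² + (−14.0857)² + (−2.3857)² + (+5.2143)² + (+9.2143)² + (+0.0143)² + (+1.3143)² = 318.4286
Variance = 318.4286 / 6 = 53.0714
SE* = √53.0714

SE* = 7.285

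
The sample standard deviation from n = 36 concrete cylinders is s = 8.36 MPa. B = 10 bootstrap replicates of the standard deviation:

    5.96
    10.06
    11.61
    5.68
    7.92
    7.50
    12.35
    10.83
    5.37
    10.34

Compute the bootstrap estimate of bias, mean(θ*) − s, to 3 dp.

bias = +0.402

mean(θ*) = (5.96 + 10.06 + 11.61 + 5.68 + 7.92 + 7.50 + 12.35 + 10.83 + 5.37 + 10.34) / 10 = 8.7620
bias = 8.7620 − 8.36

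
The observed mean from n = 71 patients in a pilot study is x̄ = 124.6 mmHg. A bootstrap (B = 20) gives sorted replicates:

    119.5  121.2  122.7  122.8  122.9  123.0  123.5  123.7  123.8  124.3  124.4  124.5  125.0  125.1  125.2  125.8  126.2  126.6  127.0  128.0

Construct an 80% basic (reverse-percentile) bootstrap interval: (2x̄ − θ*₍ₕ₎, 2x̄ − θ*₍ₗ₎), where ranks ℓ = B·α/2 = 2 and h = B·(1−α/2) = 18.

Percentile endpoints at ranks 2 and 18: θ*₍2₎ = 121.2, θ*₍18₎ = 126.6.
Basic interval reflects these around x̄:
  lower = 2 × 124.6 − 126.6 = 122.6
  upper = 2 × 124.6 − 121.2 = 128.0

(122.6, 128.0)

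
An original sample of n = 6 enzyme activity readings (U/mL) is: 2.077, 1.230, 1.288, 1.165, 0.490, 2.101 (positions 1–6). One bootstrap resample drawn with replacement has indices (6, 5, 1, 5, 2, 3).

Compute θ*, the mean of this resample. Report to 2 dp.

Resample values: 2.101, 0.490, 2.077, 0.490, 1.230, 1.288.
Mean = (2.101 + 0.490 + 2.077 + 0.490 + 1.230 + 1.288) / 6 = 7.6760 / 6 = 1.28

θ* = 1.28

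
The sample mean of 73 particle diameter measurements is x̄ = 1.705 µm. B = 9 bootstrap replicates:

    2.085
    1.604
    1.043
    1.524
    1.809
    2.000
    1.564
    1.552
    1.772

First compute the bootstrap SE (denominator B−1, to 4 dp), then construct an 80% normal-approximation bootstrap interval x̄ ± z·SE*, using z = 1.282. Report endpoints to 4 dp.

(1.3114, 2.0986)

Mean of replicates = 1.6614; sum of squared deviations = 0.7542; SE* = √(0.7542/8) = 0.3070
Margin = 1.282 × 0.3070 = 0.39357
Interval: 1.705 ± 0.39357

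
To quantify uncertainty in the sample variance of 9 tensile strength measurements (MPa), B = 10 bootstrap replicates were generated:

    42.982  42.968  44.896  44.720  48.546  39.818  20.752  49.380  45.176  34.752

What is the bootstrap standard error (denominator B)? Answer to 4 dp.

SE* = 7.9388

Bootstrap SE is the standard deviation of the 10 replicate variances.
Mean of replicates: (42.982 + 42.968 + 44.896 + 44.720 + 48.546 + 39.818 + 20.752 + 49.380 + 45.176 + 34.752) / 10 = 413.99000 / 10 = 41.39900
Sum of squared deviations: (+1.58300)² + (+1.56900)² + (+3.49700)² + (+3.32100)² + (+7.14700)² + (−1.58100)² + (−20.64700)² + (+7.98100)² + (+3.77700)² + (−6.64700)² = 630.24818
Variance = 630.24818 / 10 = 63.02482
SE* = √63.02482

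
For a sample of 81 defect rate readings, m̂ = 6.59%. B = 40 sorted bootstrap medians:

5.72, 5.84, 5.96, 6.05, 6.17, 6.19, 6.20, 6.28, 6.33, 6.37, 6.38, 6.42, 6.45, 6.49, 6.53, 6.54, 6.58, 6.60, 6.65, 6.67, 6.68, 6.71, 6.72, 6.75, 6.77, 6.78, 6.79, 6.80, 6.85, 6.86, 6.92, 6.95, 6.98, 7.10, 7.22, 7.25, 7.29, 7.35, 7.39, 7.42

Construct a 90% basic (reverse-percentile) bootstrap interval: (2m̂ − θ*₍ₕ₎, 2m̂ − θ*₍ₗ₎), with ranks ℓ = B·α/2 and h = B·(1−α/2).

Percentile endpoints at ranks 2 and 38: θ*₍2₎ = 5.84, θ*₍38₎ = 7.35.
Basic interval reflects these around m̂:
  lower = 2 × 6.59 − 7.35 = 5.83
  upper = 2 × 6.59 − 5.84 = 7.34

(5.83, 7.34)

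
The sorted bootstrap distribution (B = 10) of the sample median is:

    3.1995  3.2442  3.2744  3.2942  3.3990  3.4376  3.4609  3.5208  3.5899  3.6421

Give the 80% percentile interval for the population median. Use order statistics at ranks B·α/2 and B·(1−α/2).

(3.1995, 3.5899)

α = 0.20; lower rank = 10 × 0.100 = 1; upper rank = 10 × 0.900 = 9.
The 1st smallest replicate is 3.1995; the 9th is 3.5899.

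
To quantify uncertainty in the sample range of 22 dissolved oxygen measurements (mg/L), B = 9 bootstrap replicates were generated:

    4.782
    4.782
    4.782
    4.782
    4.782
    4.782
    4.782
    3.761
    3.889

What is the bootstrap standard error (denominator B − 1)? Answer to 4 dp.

SE* = 0.4232

Bootstrap SE is the standard deviation of the 9 replicate ranges.
Mean of replicates: (4.782 + 4.782 + 4.782 + 4.782 + 4.782 + 4.782 + 4.782 + 3.761 + 3.889) / 9 = 41.12400 / 9 = 4.56933
Sum of squared deviations: (+0.21267)² + (+0.21267)² + (+0.21267)² + (+0.21267)² + (+0.21267)² + (+0.21267)² + (+0.21267)² + (−0.80833)² + (−0.68033)² = 1.43285
Variance = 1.43285 / 8 = 0.17911
SE* = √0.17911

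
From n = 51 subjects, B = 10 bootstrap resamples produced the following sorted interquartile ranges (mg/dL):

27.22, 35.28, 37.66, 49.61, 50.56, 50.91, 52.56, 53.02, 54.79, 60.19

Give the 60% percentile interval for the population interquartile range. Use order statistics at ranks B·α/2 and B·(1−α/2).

(35.28, 53.02)

α = 0.40; lower rank = 10 × 0.200 = 2; upper rank = 10 × 0.800 = 8.
The 2nd smallest replicate is 35.28; the 8th is 53.02.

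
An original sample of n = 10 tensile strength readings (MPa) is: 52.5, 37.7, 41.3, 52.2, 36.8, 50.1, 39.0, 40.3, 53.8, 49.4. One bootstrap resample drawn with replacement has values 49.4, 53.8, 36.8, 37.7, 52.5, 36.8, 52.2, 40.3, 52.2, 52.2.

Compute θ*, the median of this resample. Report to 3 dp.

Sorted: 36.8, 36.8, 37.7, 40.3, 49.4, 52.2, 52.2, 52.2, 52.5, 53.8
Median = average of the two middle values = 50.800

θ* = 50.800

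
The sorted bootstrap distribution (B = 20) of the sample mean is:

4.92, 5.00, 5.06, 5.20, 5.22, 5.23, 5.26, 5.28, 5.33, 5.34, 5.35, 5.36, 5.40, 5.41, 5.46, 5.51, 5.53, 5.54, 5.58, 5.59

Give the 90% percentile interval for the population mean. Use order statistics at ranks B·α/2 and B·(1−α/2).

α = 0.10; lower rank = 20 × 0.050 = 1; upper rank = 20 × 0.950 = 19.
The 1st smallest replicate is 4.92; the 19th is 5.58.

(4.92, 5.58)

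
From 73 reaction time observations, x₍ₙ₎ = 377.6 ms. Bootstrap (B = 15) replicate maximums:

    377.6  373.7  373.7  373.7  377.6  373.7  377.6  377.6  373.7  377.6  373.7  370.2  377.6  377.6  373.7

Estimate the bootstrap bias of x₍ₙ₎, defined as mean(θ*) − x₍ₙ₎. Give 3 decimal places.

mean(θ*) = (377.6 + 373.7 + 373.7 + 373.7 + 377.6 + 373.7 + 377.6 + 377.6 + 373.7 + 377.6 + 373.7 + 370.2 + 377.6 + 377.6 + 373.7) / 15 = 375.2867
bias = 375.2867 − 377.6

bias = −2.313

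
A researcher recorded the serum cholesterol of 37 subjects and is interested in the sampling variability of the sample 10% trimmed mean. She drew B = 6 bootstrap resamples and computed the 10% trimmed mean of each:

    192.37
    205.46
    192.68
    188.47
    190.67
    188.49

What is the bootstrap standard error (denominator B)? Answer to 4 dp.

SE* = 5.8028

Bootstrap SE is the standard deviation of the 6 replicate 10% trimmed means.
Mean of replicates: (192.37 + 205.46 + 192.68 + 188.47 + 190.67 + 188.49) / 6 = 1158.14000 / 6 = 193.02333
Sum of squared deviations: (−0.65333)² + (+12.43667)² + (−0.34333)² + (−4.55333)² + (−2.35333)² + (−4.53333)² = 202.03753
Variance = 202.03753 / 6 = 33.67292
SE* = √33.67292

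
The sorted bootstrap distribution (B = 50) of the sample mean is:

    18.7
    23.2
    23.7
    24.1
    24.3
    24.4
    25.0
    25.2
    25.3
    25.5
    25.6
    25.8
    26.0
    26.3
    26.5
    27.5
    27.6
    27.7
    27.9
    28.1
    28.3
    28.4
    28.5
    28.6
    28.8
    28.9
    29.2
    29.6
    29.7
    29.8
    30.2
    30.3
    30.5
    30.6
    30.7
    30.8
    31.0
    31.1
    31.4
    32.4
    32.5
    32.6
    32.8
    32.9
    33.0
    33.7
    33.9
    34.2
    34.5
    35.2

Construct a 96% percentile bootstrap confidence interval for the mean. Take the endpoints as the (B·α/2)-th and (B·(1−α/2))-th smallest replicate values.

α = 0.04; lower rank = 50 × 0.020 = 1; upper rank = 50 × 0.980 = 49.
The 1st smallest replicate is 18.7; the 49th is 34.5.

(18.7, 34.5)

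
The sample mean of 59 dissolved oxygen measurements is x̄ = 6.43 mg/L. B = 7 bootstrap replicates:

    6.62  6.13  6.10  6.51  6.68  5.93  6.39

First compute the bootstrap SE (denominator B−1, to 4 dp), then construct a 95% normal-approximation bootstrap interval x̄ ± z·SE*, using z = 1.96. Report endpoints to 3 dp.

Mean of replicates = 6.3371; sum of squared deviations = 0.4951; SE* = √(0.4951/6) = 0.2873
Margin = 1.96 × 0.2873 = 0.5631
Interval: 6.43 ± 0.5631

(5.867, 6.993)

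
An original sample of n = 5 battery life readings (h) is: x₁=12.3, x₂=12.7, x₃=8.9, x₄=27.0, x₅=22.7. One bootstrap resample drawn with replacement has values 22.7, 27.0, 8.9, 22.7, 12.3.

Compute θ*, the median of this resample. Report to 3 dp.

θ* = 22.700

Sorted: 8.9, 12.3, 22.7, 22.7, 27.0
Median = middle value = 22.700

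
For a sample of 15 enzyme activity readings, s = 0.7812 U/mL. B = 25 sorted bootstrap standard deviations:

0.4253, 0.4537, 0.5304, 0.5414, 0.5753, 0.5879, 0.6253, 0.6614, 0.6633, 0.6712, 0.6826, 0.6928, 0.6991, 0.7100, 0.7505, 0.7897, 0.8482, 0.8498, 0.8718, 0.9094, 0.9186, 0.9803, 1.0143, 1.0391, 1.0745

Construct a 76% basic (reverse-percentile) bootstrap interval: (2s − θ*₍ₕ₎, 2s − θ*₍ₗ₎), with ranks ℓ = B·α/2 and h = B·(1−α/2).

(0.5821, 1.0320)

Percentile endpoints at ranks 3 and 22: θ*₍3₎ = 0.5304, θ*₍22₎ = 0.9803.
Basic interval reflects these around s:
  lower = 2 × 0.7812 − 0.9803 = 0.5821
  upper = 2 × 0.7812 − 0.5304 = 1.0320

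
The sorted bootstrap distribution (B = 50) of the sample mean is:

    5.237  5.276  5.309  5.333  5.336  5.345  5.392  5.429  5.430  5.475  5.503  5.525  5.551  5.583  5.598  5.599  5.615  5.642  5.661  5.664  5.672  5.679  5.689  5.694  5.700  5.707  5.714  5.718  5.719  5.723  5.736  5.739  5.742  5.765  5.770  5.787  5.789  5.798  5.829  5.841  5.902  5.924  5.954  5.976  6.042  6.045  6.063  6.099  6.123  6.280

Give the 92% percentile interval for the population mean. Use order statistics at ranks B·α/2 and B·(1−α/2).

(5.276, 6.099)

α = 0.08; lower rank = 50 × 0.040 = 2; upper rank = 50 × 0.960 = 48.
The 2nd smallest replicate is 5.276; the 48th is 6.099.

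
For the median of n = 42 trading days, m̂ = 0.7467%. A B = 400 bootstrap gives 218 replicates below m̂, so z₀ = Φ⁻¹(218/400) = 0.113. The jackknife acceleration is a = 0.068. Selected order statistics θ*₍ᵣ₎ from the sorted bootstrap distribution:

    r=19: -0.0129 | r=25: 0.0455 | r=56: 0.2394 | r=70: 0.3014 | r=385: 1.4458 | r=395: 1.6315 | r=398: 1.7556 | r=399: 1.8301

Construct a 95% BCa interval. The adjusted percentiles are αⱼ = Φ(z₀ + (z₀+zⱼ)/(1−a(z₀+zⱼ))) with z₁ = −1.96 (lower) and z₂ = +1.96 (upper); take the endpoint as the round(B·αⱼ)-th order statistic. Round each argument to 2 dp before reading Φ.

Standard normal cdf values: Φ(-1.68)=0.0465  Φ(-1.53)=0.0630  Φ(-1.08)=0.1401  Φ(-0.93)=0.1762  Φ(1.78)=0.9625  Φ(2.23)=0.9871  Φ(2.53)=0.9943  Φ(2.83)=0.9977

(0.0455, 1.7556)

Lower: z₀ + z₁ = 0.113 + (-1.960) = -1.847; 1 − a(z₀+z₁) = 1 − (0.068)(-1.847) = 1.1256; argument = 0.113 + (-1.847)/1.1256 = -1.5279 → -1.53.
α₁ = Φ(-1.53) = 0.0630; rank = round(400 × 0.0630) = 25; θ*₍25₎ = 0.0455.
Upper: z₀ + z₂ = 2.073; 1 − a(z₀+z₂) = 0.8590; argument = 2.5262 → 2.53; α₂ = 0.9943; rank = 398; θ*₍398₎ = 1.7556.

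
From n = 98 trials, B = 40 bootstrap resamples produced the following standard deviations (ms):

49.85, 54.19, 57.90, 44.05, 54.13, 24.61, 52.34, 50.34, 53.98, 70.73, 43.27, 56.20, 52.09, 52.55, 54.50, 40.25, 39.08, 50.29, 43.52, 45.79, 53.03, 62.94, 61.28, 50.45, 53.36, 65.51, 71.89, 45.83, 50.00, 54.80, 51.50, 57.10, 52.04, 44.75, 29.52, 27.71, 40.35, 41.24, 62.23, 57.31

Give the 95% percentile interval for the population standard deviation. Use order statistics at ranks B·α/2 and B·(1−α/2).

(24.61, 70.73)

Sorted replicates: 24.61, 27.71, 29.52, 39.08, 40.25, 40.35, 41.24, 43.27, 43.52, 44.05, 44.75, 45.79, 45.83, 49.85, 50.00, 50.29, 50.34, 50.45, 51.50, 52.04, 52.09, 52.34, 52.55, 53.03, 53.36, 53.98, 54.13, 54.19, 54.50, 54.80, 56.20, 57.10, 57.31, 57.90, 61.28, 62.23, 62.94, 65.51, 70.73, 71.89
α = 0.05; lower rank = 40 × 0.025 = 1; upper rank = 40 × 0.975 = 39.
The 1st smallest replicate is 24.61; the 39th is 70.73.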